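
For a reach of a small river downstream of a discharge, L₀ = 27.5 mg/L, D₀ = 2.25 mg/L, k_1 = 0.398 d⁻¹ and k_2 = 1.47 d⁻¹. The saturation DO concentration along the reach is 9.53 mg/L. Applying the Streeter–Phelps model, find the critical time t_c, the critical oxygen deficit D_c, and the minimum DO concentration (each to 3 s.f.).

t_c ≈ 0.987 d; D_c ≈ 5.03 mg/L; min DO ≈ 4.50 mg/L

At the critical point dD/dt = 0, so k_1 L₀ e^(−k_1 t) = k_2 D. Substituting D(t) from the Streeter–Phelps equation and solving for t gives
t_c = ln[(k_2/k_1)(1 − D₀(k_2−k_1)/(k_1 L₀))] / (k_2−k_1).
Here k_2−k_1 = 1.072 d⁻¹ and 1 − D₀(k_2−k_1)/(k_1 L₀) = 1 − 2.25×1.072/(0.398×27.5) = 0.7796, so
t_c = ln(3.693 × 0.7796) / 1.072 = 1.058 / 1.072 = 0.9866 d.
L(t_c) = L₀ e^(−k_1 t_c) = 27.5 × 0.6753 = 18.57 mg/L, and at the critical point k_2 D_c = k_1 L, so D_c = (0.398/1.47) × 18.57 = 5.028 mg/L.
Minimum DO = C_s − D_c = 9.53 − 5.028 = 4.502 mg/L.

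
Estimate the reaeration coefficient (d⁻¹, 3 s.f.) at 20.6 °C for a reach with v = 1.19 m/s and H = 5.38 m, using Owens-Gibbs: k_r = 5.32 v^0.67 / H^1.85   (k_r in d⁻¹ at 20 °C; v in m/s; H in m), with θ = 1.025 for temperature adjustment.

k_r ≈ 0.270 d⁻¹

k_r(20) = 5.32 × 1.19^0.67 / 5.38^1.85 = 5.32 × 1.124 / 22.49 = 0.2658 d⁻¹.
k_r(20.6) = 0.2658 × 1.025^(20.6−20) = 0.2658 × 1.015 = 0.2698 d⁻¹.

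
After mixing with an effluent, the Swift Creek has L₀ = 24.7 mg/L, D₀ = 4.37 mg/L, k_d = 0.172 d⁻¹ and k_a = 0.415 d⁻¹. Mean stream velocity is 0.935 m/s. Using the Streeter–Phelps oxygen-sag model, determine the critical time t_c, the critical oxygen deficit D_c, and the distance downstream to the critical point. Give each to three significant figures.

With k_a/k_d = 2.413 and 1 − D₀(k_a−k_d)/(k_d L₀) = 0.7500,
t_c = ln(2.413 × 0.7500) / (0.415 − 0.172) = ln(1.810) / 0.2430 = 0.5932/0.2430 = 2.441 d.
L(t_c) = L₀ e^(−k_d t_c) = 24.7 × 0.6571 = 16.23 mg/L, and at the critical point k_a D_c = k_d L, so D_c = (0.172/0.415) × 16.23 = 6.727 mg/L.
x_c = v t_c = 0.935 m/s × 2.441 d × 86400 s/d = 197200 m ≈ 197 km.

t_c ≈ 2.44 d; D_c ≈ 6.73 mg/L; x_c ≈ 197 km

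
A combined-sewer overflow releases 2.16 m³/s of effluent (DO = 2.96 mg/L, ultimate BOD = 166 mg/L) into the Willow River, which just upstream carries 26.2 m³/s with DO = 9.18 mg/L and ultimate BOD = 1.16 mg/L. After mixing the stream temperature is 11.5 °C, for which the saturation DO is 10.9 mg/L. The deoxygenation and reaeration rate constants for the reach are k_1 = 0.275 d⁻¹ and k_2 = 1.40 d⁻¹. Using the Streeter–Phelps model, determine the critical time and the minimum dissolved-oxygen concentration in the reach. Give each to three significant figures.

Mixed DO = (26.2×9.18 + 2.16×2.96)/(26.2+2.16) = 246.9/28.36 = 8.706 mg/L.
Mixed L₀ = (26.2×1.16 + 2.16×166)/(28.36) = 389.0/28.36 = 13.71 mg/L.
Initial deficit D₀ = C_s − DO₀ = 10.9 − 8.706 = 2.194 mg/L.
t_c = (1/1.125) ln[(1.40/0.275)(1 − 2.194×1.125/(0.275×13.71))] = 0.8889 × ln(1.760) = 0.5023 d.
D_c = (0.275/1.40) × 13.71 × e^(−0.275×0.5023) = 0.1964 × 13.71 × 0.8710 = 2.346 mg/L.
Minimum DO = 10.9 − 2.346 = 8.554 mg/L.

t_c ≈ 0.502 d; minimum DO ≈ 8.55 mg/L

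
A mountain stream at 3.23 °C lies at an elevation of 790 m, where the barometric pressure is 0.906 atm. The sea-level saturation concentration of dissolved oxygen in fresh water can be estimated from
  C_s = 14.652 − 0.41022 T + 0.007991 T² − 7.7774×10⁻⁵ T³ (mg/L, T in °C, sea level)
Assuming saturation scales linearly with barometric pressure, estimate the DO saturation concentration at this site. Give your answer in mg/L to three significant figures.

At sea level: C_s = 14.652 − 0.41022×3.23 + 0.007991×3.23² − 7.7774×10⁻⁵×3.23³ = 13.41 mg/L.
Pressure correction: C_s' = 13.41 × 0.906 = 12.15 mg/L.

C_s ≈ 12.1 mg/L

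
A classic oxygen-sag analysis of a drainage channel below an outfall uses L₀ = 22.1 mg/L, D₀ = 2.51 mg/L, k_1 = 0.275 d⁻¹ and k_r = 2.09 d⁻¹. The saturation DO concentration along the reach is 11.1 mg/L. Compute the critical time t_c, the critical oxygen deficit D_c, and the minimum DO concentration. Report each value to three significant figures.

With k_r/k_1 = 7.600 and 1 − D₀(k_r−k_1)/(k_1 L₀) = 0.2504,
t_c = ln(7.600 × 0.2504) / (2.09 − 0.275) = ln(1.903) / 1.815 = 0.6435/1.815 = 0.3545 d.
L(t_c) = L₀ e^(−k_1 t_c) = 22.1 × 0.9071 = 20.05 mg/L, and at the critical point k_r D_c = k_1 L, so D_c = (0.275/2.09) × 20.05 = 2.638 mg/L.
Minimum DO = C_s − D_c = 11.1 − 2.638 = 8.462 mg/L.

t_c ≈ 0.355 d; D_c ≈ 2.64 mg/L; min DO ≈ 8.46 mg/L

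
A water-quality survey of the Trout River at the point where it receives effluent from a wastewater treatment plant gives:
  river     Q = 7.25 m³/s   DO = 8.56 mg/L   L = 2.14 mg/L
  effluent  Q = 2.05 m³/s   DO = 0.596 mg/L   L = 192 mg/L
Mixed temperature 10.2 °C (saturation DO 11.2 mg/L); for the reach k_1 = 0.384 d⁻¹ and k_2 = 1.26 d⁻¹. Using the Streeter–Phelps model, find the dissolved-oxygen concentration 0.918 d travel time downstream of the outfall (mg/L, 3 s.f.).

Mixed DO = (7.25×8.56 + 2.05×0.596)/(7.25+2.05) = 63.28/9.300 = 6.804 mg/L.
Mixed L₀ = (7.25×2.14 + 2.05×192)/(9.300) = 409.1/9.300 = 43.99 mg/L.
Initial deficit D₀ = C_s − DO₀ = 11.2 − 6.804 = 4.396 mg/L.
D(0.918) = [0.384×43.99/(1.26−0.384)](e^(−0.384×0.918) − e^(−1.26×0.918)) + 4.396 e^(−1.26×0.918)
= 19.28 × (0.7029 − 0.3145) + 4.396 × 0.3145 = 8.872 mg/L.
DO = 11.2 − 8.872 = 2.328 mg/L.

DO ≈ 2.33 mg/L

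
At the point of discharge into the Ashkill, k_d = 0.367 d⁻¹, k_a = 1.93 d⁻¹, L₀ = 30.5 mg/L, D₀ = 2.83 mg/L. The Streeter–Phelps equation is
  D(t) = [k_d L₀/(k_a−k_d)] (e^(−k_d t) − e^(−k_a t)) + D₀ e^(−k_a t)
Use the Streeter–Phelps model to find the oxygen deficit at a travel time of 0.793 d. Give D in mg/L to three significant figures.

D ≈ 4.42 mg/L

k_d L₀/(k_a−k_d) = 0.367×30.5/(1.93−0.367) = 11.19/1.563 = 7.162 mg/L.
e^(−k_d t) = e^(−0.367×0.7930) = 0.7475; e^(−k_a t) = e^(−1.93×0.7930) = 0.2164.
D = 7.162 × (0.7475 − 0.2164) + 2.83 × 0.2164 = 3.803 + 0.6125 = 4.416 mg/L.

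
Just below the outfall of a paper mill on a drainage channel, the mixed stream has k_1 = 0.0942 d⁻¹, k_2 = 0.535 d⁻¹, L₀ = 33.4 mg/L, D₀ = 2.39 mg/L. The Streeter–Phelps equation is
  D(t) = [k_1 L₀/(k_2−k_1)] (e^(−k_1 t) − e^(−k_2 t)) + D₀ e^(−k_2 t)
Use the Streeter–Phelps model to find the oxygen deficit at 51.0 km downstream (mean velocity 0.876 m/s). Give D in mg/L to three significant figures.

Travel time t = x/v = 51.0 km / (0.876 m/s) = 51000 m / 0.876 m/s = 58220 s = 0.6738 d.
k_1 L₀/(k_2−k_1) = 0.0942×33.4/(0.535−0.0942) = 3.146/0.4408 = 7.138 mg/L.
e^(−k_1 t) = e^(−0.0942×0.6738) = 0.9385; e^(−k_2 t) = e^(−0.535×0.6738) = 0.6973.
D = 7.138 × (0.9385 − 0.6973) + 2.39 × 0.6973 = 1.721 + 1.667 = 3.388 mg/L.

D ≈ 3.39 mg/L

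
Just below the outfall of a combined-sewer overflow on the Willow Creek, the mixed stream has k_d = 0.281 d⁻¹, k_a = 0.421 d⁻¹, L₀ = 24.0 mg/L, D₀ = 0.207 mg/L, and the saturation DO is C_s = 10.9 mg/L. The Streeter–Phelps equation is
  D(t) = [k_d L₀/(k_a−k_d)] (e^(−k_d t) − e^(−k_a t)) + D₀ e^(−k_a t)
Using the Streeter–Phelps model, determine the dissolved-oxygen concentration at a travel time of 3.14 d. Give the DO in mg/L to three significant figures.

k_d L₀/(k_a−k_d) = 0.281×24.0/(0.421−0.281) = 6.744/0.1400 = 48.17 mg/L.
e^(−k_d t) = e^(−0.281×3.140) = 0.4138; e^(−k_a t) = e^(−0.421×3.140) = 0.2666.
D = 48.17 × (0.4138 − 0.2666) + 0.207 × 0.2666 = 7.091 + 0.05519 = 7.146 mg/L.
DO = C_s − D = 10.9 − 7.146 = 3.754 mg/L.

DO ≈ 3.75 mg/L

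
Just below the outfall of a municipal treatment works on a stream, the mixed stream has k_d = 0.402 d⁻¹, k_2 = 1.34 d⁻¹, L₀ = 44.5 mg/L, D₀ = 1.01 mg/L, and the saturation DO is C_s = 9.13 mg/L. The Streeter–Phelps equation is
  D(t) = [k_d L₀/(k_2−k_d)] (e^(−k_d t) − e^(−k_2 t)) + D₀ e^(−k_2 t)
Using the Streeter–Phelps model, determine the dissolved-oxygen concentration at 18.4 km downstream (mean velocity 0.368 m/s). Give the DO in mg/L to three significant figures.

Travel time t = x/v = 18.4 km / (0.368 m/s) = 18400 m / 0.368 m/s = 50000 s = 0.5787 d.
k_d L₀/(k_2−k_d) = 0.402×44.5/(1.34−0.402) = 17.89/0.9380 = 19.07 mg/L.
e^(−k_d t) = e^(−0.402×0.5787) = 0.7924; e^(−k_2 t) = e^(−1.34×0.5787) = 0.4605.
D = 19.07 × (0.7924 − 0.4605) + 1.01 × 0.4605 = 6.331 + 0.4651 = 6.796 mg/L.
DO = C_s − D = 9.13 − 6.796 = 2.334 mg/L.

DO ≈ 2.33 mg/L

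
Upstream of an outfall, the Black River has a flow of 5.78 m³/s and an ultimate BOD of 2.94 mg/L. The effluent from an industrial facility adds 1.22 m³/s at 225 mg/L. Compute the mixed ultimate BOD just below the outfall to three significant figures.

41.6 mg/L

Flow-weighted mixing: C = (Q_r C_r + Q_w C_w)/(Q_r + Q_w)
= (5.78×2.94 + 1.22×225)/(5.78 + 1.22) = 291.5/7.000 = 41.64 mg/L.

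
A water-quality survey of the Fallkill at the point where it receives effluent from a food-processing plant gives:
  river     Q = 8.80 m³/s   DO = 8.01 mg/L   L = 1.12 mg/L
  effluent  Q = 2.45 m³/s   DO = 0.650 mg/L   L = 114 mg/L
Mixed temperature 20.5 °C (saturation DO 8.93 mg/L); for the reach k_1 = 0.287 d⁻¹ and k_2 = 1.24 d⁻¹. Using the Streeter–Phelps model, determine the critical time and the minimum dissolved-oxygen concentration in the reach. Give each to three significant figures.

t_c ≈ 1.12 d; minimum DO ≈ 4.62 mg/L

Mixed DO = (8.80×8.01 + 2.45×0.650)/(8.80+2.45) = 72.08/11.25 = 6.407 mg/L.
Mixed L₀ = (8.80×1.12 + 2.45×114)/(11.25) = 289.2/11.25 = 25.70 mg/L.
Initial deficit D₀ = C_s − DO₀ = 8.93 − 6.407 = 2.523 mg/L.
t_c = (1/0.9530) ln[(1.24/0.287)(1 − 2.523×0.9530/(0.287×25.70))] = 1.049 × ln(2.912) = 1.122 d.
D_c = (0.287/1.24) × 25.70 × e^(−0.287×1.122) = 0.2315 × 25.70 × 0.7248 = 4.312 mg/L.
Minimum DO = 8.93 − 4.312 = 4.618 mg/L.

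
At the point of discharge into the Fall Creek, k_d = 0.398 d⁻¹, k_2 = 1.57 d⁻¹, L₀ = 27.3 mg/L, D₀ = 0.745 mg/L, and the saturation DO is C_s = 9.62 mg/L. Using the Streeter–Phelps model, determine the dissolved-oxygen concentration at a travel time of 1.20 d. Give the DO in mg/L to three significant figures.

k_d L₀/(k_2−k_d) = 0.398×27.3/(1.57−0.398) = 10.87/1.172 = 9.271 mg/L.
e^(−k_d t) = e^(−0.398×1.200) = 0.6203; e^(−k_2 t) = e^(−1.57×1.200) = 0.1520.
D = 9.271 × (0.6203 − 0.1520) + 0.745 × 0.1520 = 4.341 + 0.1132 = 4.455 mg/L.
DO = C_s − D = 9.62 − 4.455 = 5.165 mg/L.

DO ≈ 5.17 mg/L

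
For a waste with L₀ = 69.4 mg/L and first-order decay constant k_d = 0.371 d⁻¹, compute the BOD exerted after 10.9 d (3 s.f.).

y ≈ 68.2 mg/L

y_t = L₀(1 − e^(−k_d t)) = 69.4 × (1 − e^(−0.371×10.9))
= 69.4 × (1 − 0.01753) = 69.4 × 0.9825 = 68.18 mg/L.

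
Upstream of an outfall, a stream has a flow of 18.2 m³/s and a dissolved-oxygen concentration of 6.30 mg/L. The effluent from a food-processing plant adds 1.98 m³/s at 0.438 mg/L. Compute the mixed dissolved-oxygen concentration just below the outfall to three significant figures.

5.72 mg/L

Flow-weighted mixing: C = (Q_r C_r + Q_w C_w)/(Q_r + Q_w)
= (18.2×6.30 + 1.98×0.438)/(18.2 + 1.98) = 115.5/20.18 = 5.725 mg/L.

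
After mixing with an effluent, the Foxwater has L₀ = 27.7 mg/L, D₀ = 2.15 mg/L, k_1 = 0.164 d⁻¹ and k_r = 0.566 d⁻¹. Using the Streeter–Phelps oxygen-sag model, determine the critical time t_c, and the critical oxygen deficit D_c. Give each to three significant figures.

t_c ≈ 2.56 d; D_c ≈ 5.28 mg/L

t_c = [1/(k_r−k_1)] ln[(k_r/k_1)(1 − D₀(k_r−k_1)/(k_1 L₀))]
= [1/(0.566−0.164)] ln[(0.566/0.164)(1 − 2.15×0.4020/(0.164×27.7))]
= (1/0.4020) ln[3.451 × 0.8097] = 2.488 × ln(2.795) = 2.488 × 1.028 = 2.556 d.
D_c = (k_1/k_r) L₀ e^(−k_1 t_c) = (0.164/0.566) × 27.7 × e^(−0.164×2.556) = 0.2898 × 27.7 × 0.6575 = 5.277 mg/L.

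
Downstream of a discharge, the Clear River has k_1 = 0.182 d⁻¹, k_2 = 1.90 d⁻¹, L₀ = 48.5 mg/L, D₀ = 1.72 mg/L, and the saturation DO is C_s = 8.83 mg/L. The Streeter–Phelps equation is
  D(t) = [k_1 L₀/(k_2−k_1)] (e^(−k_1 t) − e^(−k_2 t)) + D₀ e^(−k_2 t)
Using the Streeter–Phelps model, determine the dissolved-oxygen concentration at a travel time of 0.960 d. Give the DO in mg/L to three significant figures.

k_1 L₀/(k_2−k_1) = 0.182×48.5/(1.90−0.182) = 8.827/1.718 = 5.138 mg/L.
e^(−k_1 t) = e^(−0.182×0.9600) = 0.8397; e^(−k_2 t) = e^(−1.90×0.9600) = 0.1614.
D = 5.138 × (0.8397 − 0.1614) + 1.72 × 0.1614 = 3.485 + 0.2776 = 3.763 mg/L.
DO = C_s − D = 8.83 − 3.763 = 5.067 mg/L.

DO ≈ 5.07 mg/L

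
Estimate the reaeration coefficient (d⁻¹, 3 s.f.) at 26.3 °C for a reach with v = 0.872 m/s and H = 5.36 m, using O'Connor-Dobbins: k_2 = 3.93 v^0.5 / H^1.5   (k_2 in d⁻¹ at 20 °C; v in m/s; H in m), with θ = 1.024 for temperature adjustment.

k_2(20) = 3.93 × 0.872^0.5 / 5.36^1.5 = 3.93 × 0.9338 / 12.41 = 0.2957 d⁻¹.
k_2(26.3) = 0.2957 × 1.024^(26.3−20) = 0.2957 × 1.161 = 0.3434 d⁻¹.

k_2 ≈ 0.343 d⁻¹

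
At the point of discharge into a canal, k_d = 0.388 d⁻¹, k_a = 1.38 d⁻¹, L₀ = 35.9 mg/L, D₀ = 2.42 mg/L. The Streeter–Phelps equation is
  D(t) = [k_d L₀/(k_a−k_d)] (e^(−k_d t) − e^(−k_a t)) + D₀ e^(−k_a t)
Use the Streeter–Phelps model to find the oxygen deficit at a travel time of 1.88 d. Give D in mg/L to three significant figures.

D ≈ 5.90 mg/L

k_d L₀/(k_a−k_d) = 0.388×35.9/(1.38−0.388) = 13.93/0.9920 = 14.04 mg/L.
e^(−k_d t) = e^(−0.388×1.880) = 0.4822; e^(−k_a t) = e^(−1.38×1.880) = 0.07469.
D = 14.04 × (0.4822 − 0.07469) + 2.42 × 0.07469 = 5.722 + 0.1808 = 5.903 mg/L.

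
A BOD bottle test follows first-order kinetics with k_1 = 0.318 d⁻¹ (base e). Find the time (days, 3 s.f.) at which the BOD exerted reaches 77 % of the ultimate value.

t ≈ 4.62 d

y/L₀ = 1 − e^(−k_1 t) = 0.77 ⇒ e^(−k_1 t) = 0.230
t = −ln(0.230) / 0.318 = 1.470 / 0.318 = 4.622 d.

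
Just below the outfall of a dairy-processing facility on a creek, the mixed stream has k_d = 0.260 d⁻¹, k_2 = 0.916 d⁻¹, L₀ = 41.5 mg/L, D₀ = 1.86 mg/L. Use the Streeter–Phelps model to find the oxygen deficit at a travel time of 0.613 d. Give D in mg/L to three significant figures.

k_d L₀/(k_2−k_d) = 0.260×41.5/(0.916−0.260) = 10.79/0.6560 = 16.45 mg/L.
e^(−k_d t) = e^(−0.260×0.6130) = 0.8527; e^(−k_2 t) = e^(−0.916×0.6130) = 0.5703.
D = 16.45 × (0.8527 − 0.5703) + 1.86 × 0.5703 = 4.644 + 1.061 = 5.705 mg/L.

D ≈ 5.70 mg/L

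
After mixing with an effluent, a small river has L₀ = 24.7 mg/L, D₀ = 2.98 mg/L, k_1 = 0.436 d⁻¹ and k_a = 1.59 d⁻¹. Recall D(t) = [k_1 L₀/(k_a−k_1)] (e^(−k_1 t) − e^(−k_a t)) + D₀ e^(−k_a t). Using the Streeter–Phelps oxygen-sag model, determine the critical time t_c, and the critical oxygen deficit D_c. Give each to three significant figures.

With k_a/k_1 = 3.647 and 1 − D₀(k_a−k_1)/(k_1 L₀) = 0.6807,
t_c = ln(3.647 × 0.6807) / (1.59 − 0.436) = ln(2.482) / 1.154 = 0.9092/1.154 = 0.7878 d.
D_c = (k_1/k_a) L₀ e^(−k_1 t_c) = (0.436/1.59) × 24.7 × e^(−0.436×0.7878) = 0.2742 × 24.7 × 0.7093 = 4.804 mg/L.

t_c ≈ 0.788 d; D_c ≈ 4.80 mg/L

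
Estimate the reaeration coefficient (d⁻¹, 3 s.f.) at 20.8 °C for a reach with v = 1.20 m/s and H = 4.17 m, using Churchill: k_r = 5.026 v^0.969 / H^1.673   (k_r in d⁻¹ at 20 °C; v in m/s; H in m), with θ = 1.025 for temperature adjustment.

k_r(20) = 5.026 × 1.20^0.969 / 4.17^1.673 = 5.026 × 1.193 / 10.90 = 0.5501 d⁻¹.
k_r(20.8) = 0.5501 × 1.025^(20.8−20) = 0.5501 × 1.020 = 0.5611 d⁻¹.

k_r ≈ 0.561 d⁻¹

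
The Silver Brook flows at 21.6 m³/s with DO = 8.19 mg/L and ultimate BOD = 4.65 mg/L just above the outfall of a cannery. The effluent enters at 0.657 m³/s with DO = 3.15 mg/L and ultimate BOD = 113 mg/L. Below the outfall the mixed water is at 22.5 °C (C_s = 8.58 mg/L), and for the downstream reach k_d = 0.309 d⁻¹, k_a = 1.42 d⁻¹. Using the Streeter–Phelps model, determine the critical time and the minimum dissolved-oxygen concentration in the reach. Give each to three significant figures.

Mixed DO = (21.6×8.19 + 0.657×3.15)/(21.6+0.657) = 179.0/22.26 = 8.041 mg/L.
Mixed L₀ = (21.6×4.65 + 0.657×113)/(22.26) = 174.7/22.26 = 7.848 mg/L.
Initial deficit D₀ = C_s − DO₀ = 8.58 − 8.041 = 0.5388 mg/L.
t_c = (1/1.111) ln[(1.42/0.309)(1 − 0.5388×1.111/(0.309×7.848))] = 0.9001 × ln(3.461) = 1.118 d.
D_c = (0.309/1.42) × 7.848 × e^(−0.309×1.118) = 0.2176 × 7.848 × 0.7080 = 1.209 mg/L.
Minimum DO = 8.58 − 1.209 = 7.371 mg/L.

t_c ≈ 1.12 d; minimum DO ≈ 7.37 mg/L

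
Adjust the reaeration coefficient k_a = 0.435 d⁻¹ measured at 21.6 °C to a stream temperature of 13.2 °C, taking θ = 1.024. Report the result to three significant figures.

k_a ≈ 0.356 d⁻¹

k_a(T₂) = k_a(T₁) · θ^(T₂−T₁) = 0.435 × 1.024^(13.2−21.6)
= 0.435 × 1.024^-8.40 = 0.435 × 0.8194 = 0.3564 d⁻¹.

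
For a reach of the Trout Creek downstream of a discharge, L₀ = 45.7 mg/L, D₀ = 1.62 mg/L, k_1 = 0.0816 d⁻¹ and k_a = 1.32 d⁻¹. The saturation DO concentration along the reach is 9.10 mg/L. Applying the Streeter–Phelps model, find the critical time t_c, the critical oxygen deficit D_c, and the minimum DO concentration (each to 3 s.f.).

t_c = [1/(k_a−k_1)] ln[(k_a/k_1)(1 − D₀(k_a−k_1)/(k_1 L₀))]
= [1/(1.32−0.0816)] ln[(1.32/0.0816)(1 − 1.62×1.238/(0.0816×45.7))]
= (1/1.238) ln[16.18 × 0.4620] = 0.8075 × ln(7.474) = 0.8075 × 2.011 = 1.624 d.
D_c = (k_1/k_a) L₀ e^(−k_1 t_c) = (0.0816/1.32) × 45.7 × e^(−0.0816×1.624) = 0.06182 × 45.7 × 0.8759 = 2.474 mg/L.
Minimum DO = C_s − D_c = 9.10 − 2.474 = 6.626 mg/L.

t_c ≈ 1.62 d; D_c ≈ 2.47 mg/L; min DO ≈ 6.63 mg/L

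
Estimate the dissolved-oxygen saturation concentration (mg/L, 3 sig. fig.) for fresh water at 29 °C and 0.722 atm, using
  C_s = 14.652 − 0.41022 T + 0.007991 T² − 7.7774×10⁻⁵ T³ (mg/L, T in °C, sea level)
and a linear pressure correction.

C_s ≈ 5.47 mg/L

At sea level: C_s = 14.652 − 0.41022×29 + 0.007991×29² − 7.7774×10⁻⁵×29³ = 7.579 mg/L.
Pressure correction: C_s' = 7.579 × 0.722 = 5.472 mg/L.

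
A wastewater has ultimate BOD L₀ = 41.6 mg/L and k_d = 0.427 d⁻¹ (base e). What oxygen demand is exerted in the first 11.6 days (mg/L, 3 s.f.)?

y ≈ 41.3 mg/L

y_t = L₀(1 − e^(−k_d t)) = 41.6 × (1 − e^(−0.427×11.6))
= 41.6 × (1 − 0.007061) = 41.6 × 0.9929 = 41.31 mg/L.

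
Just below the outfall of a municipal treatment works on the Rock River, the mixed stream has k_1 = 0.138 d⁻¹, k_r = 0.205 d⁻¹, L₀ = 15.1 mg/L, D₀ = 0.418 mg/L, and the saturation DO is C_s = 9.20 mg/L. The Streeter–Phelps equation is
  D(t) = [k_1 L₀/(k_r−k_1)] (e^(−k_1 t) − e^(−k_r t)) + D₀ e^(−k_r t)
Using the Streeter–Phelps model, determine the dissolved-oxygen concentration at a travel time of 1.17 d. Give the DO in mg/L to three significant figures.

k_1 L₀/(k_r−k_1) = 0.138×15.1/(0.205−0.138) = 2.084/0.06700 = 31.10 mg/L.
e^(−k_1 t) = e^(−0.138×1.170) = 0.8509; e^(−k_r t) = e^(−0.205×1.170) = 0.7867.
D = 31.10 × (0.8509 − 0.7867) + 0.418 × 0.7867 = 1.995 + 0.3289 = 2.324 mg/L.
DO = C_s − D = 9.20 − 2.324 = 6.876 mg/L.

DO ≈ 6.88 mg/L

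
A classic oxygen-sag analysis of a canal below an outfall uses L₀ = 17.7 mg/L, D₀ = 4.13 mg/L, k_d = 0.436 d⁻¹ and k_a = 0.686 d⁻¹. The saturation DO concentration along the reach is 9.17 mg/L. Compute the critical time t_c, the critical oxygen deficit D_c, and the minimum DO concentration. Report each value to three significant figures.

t_c = [1/(k_a−k_d)] ln[(k_a/k_d)(1 − D₀(k_a−k_d)/(k_d L₀))]
= [1/(0.686−0.436)] ln[(0.686/0.436)(1 − 4.13×0.2500/(0.436×17.7))]
= (1/0.2500) ln[1.573 × 0.8662] = 4.000 × ln(1.363) = 4.000 × 0.3096 = 1.238 d.
D_c = (k_d/k_a) L₀ e^(−k_d t_c) = (0.436/0.686) × 17.7 × e^(−0.436×1.238) = 0.6356 × 17.7 × 0.5828 = 6.556 mg/L.
Minimum DO = C_s − D_c = 9.17 − 6.556 = 2.614 mg/L.

t_c ≈ 1.24 d; D_c ≈ 6.56 mg/L; min DO ≈ 2.61 mg/L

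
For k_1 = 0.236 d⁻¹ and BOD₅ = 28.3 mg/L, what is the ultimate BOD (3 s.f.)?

L₀ ≈ 40.9 mg/L

BOD₅ = L₀(1 − e^(−5k_1)) ⇒ L₀ = BOD₅ / (1 − e^(−5×0.236))
= 28.3 / (1 − 0.3073) = 28.3 / 0.6927 = 40.85 mg/L.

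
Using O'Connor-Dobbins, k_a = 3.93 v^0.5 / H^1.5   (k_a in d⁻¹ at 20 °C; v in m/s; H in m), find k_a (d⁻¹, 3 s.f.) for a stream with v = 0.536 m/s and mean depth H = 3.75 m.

k_a ≈ 0.396 d⁻¹

k_a = 3.93 × 0.536^0.5 / 3.75^1.5 = 3.93 × 0.7321 / 7.262 = 0.3962 d⁻¹.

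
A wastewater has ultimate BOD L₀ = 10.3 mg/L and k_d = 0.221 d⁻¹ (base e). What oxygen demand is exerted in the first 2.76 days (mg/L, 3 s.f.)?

y ≈ 4.70 mg/L

y_t = L₀(1 − e^(−k_d t)) = 10.3 × (1 − e^(−0.221×2.76))
= 10.3 × (1 − 0.5434) = 10.3 × 0.4566 = 4.703 mg/L.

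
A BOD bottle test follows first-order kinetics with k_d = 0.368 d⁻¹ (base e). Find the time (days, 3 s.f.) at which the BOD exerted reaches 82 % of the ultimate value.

t ≈ 4.66 d

y/L₀ = 1 − e^(−k_d t) = 0.82 ⇒ e^(−k_d t) = 0.180
t = −ln(0.180) / 0.368 = 1.715 / 0.368 = 4.660 d.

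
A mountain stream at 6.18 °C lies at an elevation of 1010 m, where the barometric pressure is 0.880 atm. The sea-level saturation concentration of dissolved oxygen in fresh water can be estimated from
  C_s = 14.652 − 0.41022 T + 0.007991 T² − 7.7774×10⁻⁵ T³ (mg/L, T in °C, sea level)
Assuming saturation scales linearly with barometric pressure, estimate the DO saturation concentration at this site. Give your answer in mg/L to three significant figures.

At sea level: C_s = 14.652 − 0.41022×6.18 + 0.007991×6.18² − 7.7774×10⁻⁵×6.18³ = 12.40 mg/L.
Pressure correction: C_s' = 12.40 × 0.880 = 10.92 mg/L.

C_s ≈ 10.9 mg/L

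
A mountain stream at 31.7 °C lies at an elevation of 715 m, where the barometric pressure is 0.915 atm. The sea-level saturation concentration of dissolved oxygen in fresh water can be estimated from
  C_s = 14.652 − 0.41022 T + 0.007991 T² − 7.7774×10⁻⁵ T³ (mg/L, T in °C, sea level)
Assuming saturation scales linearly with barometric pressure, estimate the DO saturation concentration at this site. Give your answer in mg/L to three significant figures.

C_s ≈ 6.59 mg/L

At sea level: C_s = 14.652 − 0.41022×31.7 + 0.007991×31.7² − 7.7774×10⁻⁵×31.7³ = 7.201 mg/L.
Pressure correction: C_s' = 7.201 × 0.915 = 6.589 mg/L.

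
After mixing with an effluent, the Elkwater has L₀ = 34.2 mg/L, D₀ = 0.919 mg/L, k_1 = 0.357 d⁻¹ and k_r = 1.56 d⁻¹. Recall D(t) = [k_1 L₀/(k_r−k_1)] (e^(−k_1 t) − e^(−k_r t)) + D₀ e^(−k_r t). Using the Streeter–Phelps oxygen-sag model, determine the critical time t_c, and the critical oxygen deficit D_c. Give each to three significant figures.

t_c ≈ 1.15 d; D_c ≈ 5.20 mg/L

t_c = [1/(k_r−k_1)] ln[(k_r/k_1)(1 − D₀(k_r−k_1)/(k_1 L₀))]
= [1/(1.56−0.357)] ln[(1.56/0.357)(1 − 0.919×1.203/(0.357×34.2))]
= (1/1.203) ln[4.370 × 0.9095] = 0.8313 × ln(3.974) = 0.8313 × 1.380 = 1.147 d.
D_c = (k_1/k_r) L₀ e^(−k_1 t_c) = (0.357/1.56) × 34.2 × e^(−0.357×1.147) = 0.2288 × 34.2 × 0.6640 = 5.197 mg/L.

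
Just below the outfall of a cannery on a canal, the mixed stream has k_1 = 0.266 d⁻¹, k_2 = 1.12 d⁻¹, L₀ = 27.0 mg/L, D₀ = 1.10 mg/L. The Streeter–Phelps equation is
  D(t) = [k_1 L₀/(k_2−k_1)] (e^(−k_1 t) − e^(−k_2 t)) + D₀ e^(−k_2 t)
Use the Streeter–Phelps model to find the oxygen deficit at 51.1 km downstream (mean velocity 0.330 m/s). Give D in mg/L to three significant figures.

D ≈ 4.24 mg/L

Travel time t = x/v = 51.1 km / (0.330 m/s) = 51100 m / 0.330 m/s = 154800 s = 1.792 d.
k_1 L₀/(k_2−k_1) = 0.266×27.0/(1.12−0.266) = 7.182/0.8540 = 8.410 mg/L.
e^(−k_1 t) = e^(−0.266×1.792) = 0.6208; e^(−k_2 t) = e^(−1.12×1.792) = 0.1344.
D = 8.410 × (0.6208 − 0.1344) + 1.10 × 0.1344 = 4.091 + 0.1478 = 4.239 mg/L.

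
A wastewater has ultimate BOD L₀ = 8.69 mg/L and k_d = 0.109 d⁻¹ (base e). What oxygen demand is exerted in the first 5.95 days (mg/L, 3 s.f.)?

y_t = L₀(1 − e^(−k_d t)) = 8.69 × (1 − e^(−0.109×5.95))
= 8.69 × (1 − 0.5228) = 8.69 × 0.4772 = 4.147 mg/L.

y ≈ 4.15 mg/L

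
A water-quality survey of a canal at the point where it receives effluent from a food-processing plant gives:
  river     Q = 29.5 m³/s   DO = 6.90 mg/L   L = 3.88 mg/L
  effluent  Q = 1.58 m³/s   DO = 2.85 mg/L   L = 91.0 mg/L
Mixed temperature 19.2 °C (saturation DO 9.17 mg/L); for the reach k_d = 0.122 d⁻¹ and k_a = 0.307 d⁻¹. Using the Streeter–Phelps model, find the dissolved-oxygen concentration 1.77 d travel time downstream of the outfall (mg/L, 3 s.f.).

Mixed DO = (29.5×6.90 + 1.58×2.85)/(29.5+1.58) = 208.1/31.08 = 6.694 mg/L.
Mixed L₀ = (29.5×3.88 + 1.58×91.0)/(31.08) = 258.2/31.08 = 8.309 mg/L.
Initial deficit D₀ = C_s − DO₀ = 9.17 − 6.694 = 2.476 mg/L.
D(1.77) = [0.122×8.309/(0.307−0.122)](e^(−0.122×1.77) − e^(−0.307×1.77)) + 2.476 e^(−0.307×1.77)
= 5.479 × (0.8058 − 0.5808) + 2.476 × 0.5808 = 2.671 mg/L.
DO = 9.17 − 2.671 = 6.499 mg/L.

DO ≈ 6.50 mg/L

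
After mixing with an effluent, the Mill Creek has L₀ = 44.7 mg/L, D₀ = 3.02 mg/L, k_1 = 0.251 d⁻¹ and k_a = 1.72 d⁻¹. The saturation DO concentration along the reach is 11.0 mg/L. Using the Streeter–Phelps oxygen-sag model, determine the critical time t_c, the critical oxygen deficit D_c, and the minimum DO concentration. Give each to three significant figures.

t_c ≈ 0.968 d; D_c ≈ 5.12 mg/L; min DO ≈ 5.88 mg/L

With k_a/k_1 = 6.853 and 1 − D₀(k_a−k_1)/(k_1 L₀) = 0.6046,
t_c = ln(6.853 × 0.6046) / (1.72 − 0.251) = ln(4.143) / 1.469 = 1.421/1.469 = 0.9676 d.
D_c = (k_1/k_a) L₀ e^(−k_1 t_c) = (0.251/1.72) × 44.7 × e^(−0.251×0.9676) = 0.1459 × 44.7 × 0.7844 = 5.117 mg/L.
Minimum DO = C_s − D_c = 11.0 − 5.117 = 5.883 mg/L.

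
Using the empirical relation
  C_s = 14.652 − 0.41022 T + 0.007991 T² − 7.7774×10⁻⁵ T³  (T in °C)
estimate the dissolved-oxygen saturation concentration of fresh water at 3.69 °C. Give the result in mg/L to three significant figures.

C_s = 14.652 − 0.41022×3.69 + 0.007991×3.69² − 7.7774×10⁻⁵×3.69³ = 13.24 mg/L.

C_s ≈ 13.2 mg/L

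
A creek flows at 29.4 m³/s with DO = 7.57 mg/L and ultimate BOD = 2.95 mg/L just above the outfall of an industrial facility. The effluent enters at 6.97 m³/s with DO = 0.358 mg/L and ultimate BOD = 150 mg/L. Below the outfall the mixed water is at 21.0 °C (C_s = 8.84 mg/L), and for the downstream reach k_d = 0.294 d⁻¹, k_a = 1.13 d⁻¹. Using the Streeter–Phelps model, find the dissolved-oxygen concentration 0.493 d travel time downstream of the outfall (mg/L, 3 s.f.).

DO ≈ 4.12 mg/L

Mixed DO = (29.4×7.57 + 6.97×0.358)/(29.4+6.97) = 225.1/36.37 = 6.188 mg/L.
Mixed L₀ = (29.4×2.95 + 6.97×150)/(36.37) = 1132/36.37 = 31.13 mg/L.
Initial deficit D₀ = C_s − DO₀ = 8.84 − 6.188 = 2.652 mg/L.
D(0.493) = [0.294×31.13/(1.13−0.294)](e^(−0.294×0.493) − e^(−1.13×0.493)) + 2.652 e^(−1.13×0.493)
= 10.95 × (0.8651 − 0.5729) + 2.652 × 0.5729 = 4.718 mg/L.
DO = 8.84 − 4.718 = 4.122 mg/L.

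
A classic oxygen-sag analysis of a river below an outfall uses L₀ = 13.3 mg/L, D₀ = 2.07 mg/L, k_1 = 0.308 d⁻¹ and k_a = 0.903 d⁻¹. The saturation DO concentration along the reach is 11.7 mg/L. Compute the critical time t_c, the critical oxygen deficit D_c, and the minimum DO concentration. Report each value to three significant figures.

At the critical point dD/dt = 0, so k_1 L₀ e^(−k_1 t) = k_a D. Substituting D(t) from the Streeter–Phelps equation and solving for t gives
t_c = ln[(k_a/k_1)(1 − D₀(k_a−k_1)/(k_1 L₀))] / (k_a−k_1).
Here k_a−k_1 = 0.5950 d⁻¹ and 1 − D₀(k_a−k_1)/(k_1 L₀) = 1 − 2.07×0.5950/(0.308×13.3) = 0.6993, so
t_c = ln(2.932 × 0.6993) / 0.5950 = 0.7180 / 0.5950 = 1.207 d.
D_c = (k_1/k_a) L₀ e^(−k_1 t_c) = (0.308/0.903) × 13.3 × e^(−0.308×1.207) = 0.3411 × 13.3 × 0.6896 = 3.128 mg/L.
Minimum DO = C_s − D_c = 11.7 − 3.128 = 8.572 mg/L.

t_c ≈ 1.21 d; D_c ≈ 3.13 mg/L; min DO ≈ 8.57 mg/L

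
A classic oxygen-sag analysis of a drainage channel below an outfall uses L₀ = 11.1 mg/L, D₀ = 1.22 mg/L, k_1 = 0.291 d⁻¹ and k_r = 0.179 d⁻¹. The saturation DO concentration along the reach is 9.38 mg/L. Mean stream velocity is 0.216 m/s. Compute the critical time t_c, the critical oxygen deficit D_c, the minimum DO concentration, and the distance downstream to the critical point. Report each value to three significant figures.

t_c = [1/(k_r−k_1)] ln[(k_r/k_1)(1 − D₀(k_r−k_1)/(k_1 L₀))]
= [1/(0.179−0.291)] ln[(0.179/0.291)(1 − 1.22×-0.1120/(0.291×11.1))]
= (1/-0.1120) ln[0.6151 × 1.042] = -8.929 × ln(0.6411) = -8.929 × -0.4445 = 3.969 d.
L(t_c) = L₀ e^(−k_1 t_c) = 11.1 × 0.3151 = 3.497 mg/L, and at the critical point k_r D_c = k_1 L, so D_c = (0.291/0.179) × 3.497 = 5.686 mg/L.
Minimum DO = C_s − D_c = 9.38 − 5.686 = 3.694 mg/L.
x_c = v t_c = 0.216 m/s × 3.969 d × 86400 s/d = 74070 m ≈ 74.1 km.

t_c ≈ 3.97 d; D_c ≈ 5.69 mg/L; min DO ≈ 3.69 mg/L; x_c ≈ 74.1 km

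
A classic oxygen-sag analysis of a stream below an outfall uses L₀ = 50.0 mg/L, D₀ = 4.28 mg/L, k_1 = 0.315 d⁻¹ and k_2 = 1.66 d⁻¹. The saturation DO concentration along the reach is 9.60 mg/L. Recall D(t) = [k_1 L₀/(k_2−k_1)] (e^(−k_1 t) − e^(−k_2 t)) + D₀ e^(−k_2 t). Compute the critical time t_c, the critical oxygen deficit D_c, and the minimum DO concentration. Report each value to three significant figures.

t_c ≈ 0.897 d; D_c ≈ 7.15 mg/L; min DO ≈ 2.45 mg/L

At the critical point dD/dt = 0, so k_1 L₀ e^(−k_1 t) = k_2 D. Substituting D(t) from the Streeter–Phelps equation and solving for t gives
t_c = ln[(k_2/k_1)(1 − D₀(k_2−k_1)/(k_1 L₀))] / (k_2−k_1).
Here k_2−k_1 = 1.345 d⁻¹ and 1 − D₀(k_2−k_1)/(k_1 L₀) = 1 − 4.28×1.345/(0.315×50.0) = 0.6345, so
t_c = ln(5.270 × 0.6345) / 1.345 = 1.207 / 1.345 = 0.8975 d.
L(t_c) = L₀ e^(−k_1 t_c) = 50.0 × 0.7537 = 37.69 mg/L, and at the critical point k_2 D_c = k_1 L, so D_c = (0.315/1.66) × 37.69 = 7.152 mg/L.
Minimum DO = C_s − D_c = 9.60 − 7.152 = 2.448 mg/L.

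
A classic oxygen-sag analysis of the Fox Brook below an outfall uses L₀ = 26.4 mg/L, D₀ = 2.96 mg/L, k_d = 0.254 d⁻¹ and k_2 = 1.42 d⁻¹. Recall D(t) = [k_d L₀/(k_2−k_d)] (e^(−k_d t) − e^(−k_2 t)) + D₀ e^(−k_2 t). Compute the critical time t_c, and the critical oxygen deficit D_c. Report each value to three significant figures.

t_c ≈ 0.856 d; D_c ≈ 3.80 mg/L

At the critical point dD/dt = 0, so k_d L₀ e^(−k_d t) = k_2 D. Substituting D(t) from the Streeter–Phelps equation and solving for t gives
t_c = ln[(k_2/k_d)(1 − D₀(k_2−k_d)/(k_d L₀))] / (k_2−k_d).
Here k_2−k_d = 1.166 d⁻¹ and 1 − D₀(k_2−k_d)/(k_d L₀) = 1 − 2.96×1.166/(0.254×26.4) = 0.4853, so
t_c = ln(5.591 × 0.4853) / 1.166 = 0.9981 / 1.166 = 0.8560 d.
D_c = (k_d/k_2) L₀ e^(−k_d t_c) = (0.254/1.42) × 26.4 × e^(−0.254×0.8560) = 0.1789 × 26.4 × 0.8046 = 3.799 mg/L.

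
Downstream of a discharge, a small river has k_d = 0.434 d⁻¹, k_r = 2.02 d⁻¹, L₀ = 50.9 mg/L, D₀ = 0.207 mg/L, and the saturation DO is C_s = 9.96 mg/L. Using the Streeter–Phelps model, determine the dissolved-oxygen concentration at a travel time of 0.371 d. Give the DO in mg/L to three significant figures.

k_d L₀/(k_r−k_d) = 0.434×50.9/(2.02−0.434) = 22.09/1.586 = 13.93 mg/L.
e^(−k_d t) = e^(−0.434×0.3710) = 0.8513; e^(−k_r t) = e^(−2.02×0.3710) = 0.4726.
D = 13.93 × (0.8513 − 0.4726) + 0.207 × 0.4726 = 5.274 + 0.09784 = 5.372 mg/L.
DO = C_s − D = 9.96 − 5.372 = 4.588 mg/L.

DO ≈ 4.59 mg/L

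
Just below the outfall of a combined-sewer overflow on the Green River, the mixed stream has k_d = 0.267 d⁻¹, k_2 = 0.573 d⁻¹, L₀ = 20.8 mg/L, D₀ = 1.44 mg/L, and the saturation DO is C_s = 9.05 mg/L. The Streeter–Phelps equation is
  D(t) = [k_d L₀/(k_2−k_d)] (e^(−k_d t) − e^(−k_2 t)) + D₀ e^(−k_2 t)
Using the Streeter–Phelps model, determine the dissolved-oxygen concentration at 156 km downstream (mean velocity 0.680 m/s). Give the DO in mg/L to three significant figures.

DO ≈ 3.77 mg/L

Travel time t = x/v = 156 km / (0.680 m/s) = 156000 m / 0.680 m/s = 229400 s = 2.655 d.
k_d L₀/(k_2−k_d) = 0.267×20.8/(0.573−0.267) = 5.554/0.3060 = 18.15 mg/L.
e^(−k_d t) = e^(−0.267×2.655) = 0.4922; e^(−k_2 t) = e^(−0.573×2.655) = 0.2184.
D = 18.15 × (0.4922 − 0.2184) + 1.44 × 0.2184 = 4.969 + 0.3145 = 5.283 mg/L.
DO = C_s − D = 9.05 − 5.283 = 3.767 mg/L.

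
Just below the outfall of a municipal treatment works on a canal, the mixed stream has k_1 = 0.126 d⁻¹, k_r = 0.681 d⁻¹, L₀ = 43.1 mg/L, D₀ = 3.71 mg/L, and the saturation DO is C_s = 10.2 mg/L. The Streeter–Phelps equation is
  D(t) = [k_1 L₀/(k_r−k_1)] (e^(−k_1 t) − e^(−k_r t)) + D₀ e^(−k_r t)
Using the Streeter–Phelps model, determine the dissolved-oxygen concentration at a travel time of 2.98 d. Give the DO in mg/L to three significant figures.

k_1 L₀/(k_r−k_1) = 0.126×43.1/(0.681−0.126) = 5.431/0.5550 = 9.785 mg/L.
e^(−k_1 t) = e^(−0.126×2.980) = 0.6870; e^(−k_r t) = e^(−0.681×2.980) = 0.1314.
D = 9.785 × (0.6870 − 0.1314) + 3.71 × 0.1314 = 5.436 + 0.4876 = 5.923 mg/L.
DO = C_s − D = 10.2 − 5.923 = 4.277 mg/L.

DO ≈ 4.28 mg/L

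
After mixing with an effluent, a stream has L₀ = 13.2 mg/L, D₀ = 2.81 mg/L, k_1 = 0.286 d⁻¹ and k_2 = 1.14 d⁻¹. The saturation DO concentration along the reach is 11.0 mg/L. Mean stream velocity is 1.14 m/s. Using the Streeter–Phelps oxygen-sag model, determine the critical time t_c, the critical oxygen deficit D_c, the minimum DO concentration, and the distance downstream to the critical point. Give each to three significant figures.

t_c = [1/(k_2−k_1)] ln[(k_2/k_1)(1 − D₀(k_2−k_1)/(k_1 L₀))]
= [1/(1.14−0.286)] ln[(1.14/0.286)(1 − 2.81×0.8540/(0.286×13.2))]
= (1/0.8540) ln[3.986 × 0.3643] = 1.171 × ln(1.452) = 1.171 × 0.3731 = 0.4369 d.
L(t_c) = L₀ e^(−k_1 t_c) = 13.2 × 0.8825 = 11.65 mg/L, and at the critical point k_2 D_c = k_1 L, so D_c = (0.286/1.14) × 11.65 = 2.923 mg/L.
Minimum DO = C_s − D_c = 11.0 − 2.923 = 8.077 mg/L.
x_c = v t_c = 1.14 m/s × 0.4369 d × 86400 s/d = 43030 m ≈ 43.0 km.

t_c ≈ 0.437 d; D_c ≈ 2.92 mg/L; min DO ≈ 8.08 mg/L; x_c ≈ 43.0 km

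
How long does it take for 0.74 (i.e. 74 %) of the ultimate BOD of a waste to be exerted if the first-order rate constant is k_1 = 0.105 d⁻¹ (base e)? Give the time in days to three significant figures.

y/L₀ = 1 − e^(−k_1 t) = 0.74 ⇒ e^(−k_1 t) = 0.260
t = −ln(0.260) / 0.105 = 1.347 / 0.105 = 12.83 d.

t ≈ 12.8 d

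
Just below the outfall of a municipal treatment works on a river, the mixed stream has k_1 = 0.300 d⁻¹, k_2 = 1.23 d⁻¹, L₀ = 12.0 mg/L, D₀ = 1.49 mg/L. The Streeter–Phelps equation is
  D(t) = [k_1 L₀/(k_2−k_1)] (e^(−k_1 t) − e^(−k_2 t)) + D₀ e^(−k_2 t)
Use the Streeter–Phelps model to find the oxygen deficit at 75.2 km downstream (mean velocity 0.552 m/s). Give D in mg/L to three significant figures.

Travel time t = x/v = 75.2 km / (0.552 m/s) = 75200 m / 0.552 m/s = 136200 s = 1.577 d.
k_1 L₀/(k_2−k_1) = 0.300×12.0/(1.23−0.300) = 3.600/0.9300 = 3.871 mg/L.
e^(−k_1 t) = e^(−0.300×1.577) = 0.6231; e^(−k_2 t) = e^(−1.23×1.577) = 0.1438.
D = 3.871 × (0.6231 − 0.1438) + 1.49 × 0.1438 = 1.855 + 0.2142 = 2.070 mg/L.

D ≈ 2.07 mg/L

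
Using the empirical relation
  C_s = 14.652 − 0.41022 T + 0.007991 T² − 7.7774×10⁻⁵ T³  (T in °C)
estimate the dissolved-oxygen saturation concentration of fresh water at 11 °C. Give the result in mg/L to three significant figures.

C_s = 14.652 − 0.41022×11 + 0.007991×11² − 7.7774×10⁻⁵×11³ = 11.00 mg/L.

C_s ≈ 11.0 mg/L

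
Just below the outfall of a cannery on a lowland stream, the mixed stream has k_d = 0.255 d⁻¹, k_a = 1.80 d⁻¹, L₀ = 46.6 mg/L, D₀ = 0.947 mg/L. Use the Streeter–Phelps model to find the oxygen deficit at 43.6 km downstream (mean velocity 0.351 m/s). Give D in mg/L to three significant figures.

Travel time t = x/v = 43.6 km / (0.351 m/s) = 43600 m / 0.351 m/s = 124200 s = 1.438 d.
k_d L₀/(k_a−k_d) = 0.255×46.6/(1.80−0.255) = 11.88/1.545 = 7.691 mg/L.
e^(−k_d t) = e^(−0.255×1.438) = 0.6931; e^(−k_a t) = e^(−1.80×1.438) = 0.07518.
D = 7.691 × (0.6931 − 0.07518) + 0.947 × 0.07518 = 4.752 + 0.07120 = 4.824 mg/L.

D ≈ 4.82 mg/L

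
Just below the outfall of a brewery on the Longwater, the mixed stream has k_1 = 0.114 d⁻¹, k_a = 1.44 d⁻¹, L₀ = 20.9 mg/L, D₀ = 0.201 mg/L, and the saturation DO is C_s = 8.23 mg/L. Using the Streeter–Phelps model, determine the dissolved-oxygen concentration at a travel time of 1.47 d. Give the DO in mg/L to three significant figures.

DO ≈ 6.90 mg/L

k_1 L₀/(k_a−k_1) = 0.114×20.9/(1.44−0.114) = 2.383/1.326 = 1.797 mg/L.
e^(−k_1 t) = e^(−0.114×1.470) = 0.8457; e^(−k_a t) = e^(−1.44×1.470) = 0.1204.
D = 1.797 × (0.8457 − 0.1204) + 0.201 × 0.1204 = 1.303 + 0.02420 = 1.327 mg/L.
DO = C_s − D = 8.23 − 1.327 = 6.903 mg/L.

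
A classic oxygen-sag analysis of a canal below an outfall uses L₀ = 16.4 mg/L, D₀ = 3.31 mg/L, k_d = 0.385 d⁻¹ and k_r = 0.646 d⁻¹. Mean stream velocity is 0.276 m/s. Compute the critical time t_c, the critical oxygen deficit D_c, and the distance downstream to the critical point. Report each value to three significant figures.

With k_r/k_d = 1.678 and 1 − D₀(k_r−k_d)/(k_d L₀) = 0.8632,
t_c = ln(1.678 × 0.8632) / (0.646 − 0.385) = ln(1.448) / 0.2610 = 0.3704/0.2610 = 1.419 d.
L(t_c) = L₀ e^(−k_d t_c) = 16.4 × 0.5790 = 9.496 mg/L, and at the critical point k_r D_c = k_d L, so D_c = (0.385/0.646) × 9.496 = 5.659 mg/L.
x_c = v t_c = 0.276 m/s × 1.419 d × 86400 s/d = 33840 m ≈ 33.8 km.

t_c ≈ 1.42 d; D_c ≈ 5.66 mg/L; x_c ≈ 33.8 km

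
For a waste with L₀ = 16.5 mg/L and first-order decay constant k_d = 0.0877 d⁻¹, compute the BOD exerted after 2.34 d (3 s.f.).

y_t = L₀(1 − e^(−k_d t)) = 16.5 × (1 − e^(−0.0877×2.34))
= 16.5 × (1 − 0.8145) = 16.5 × 0.1855 = 3.061 mg/L.

y ≈ 3.06 mg/L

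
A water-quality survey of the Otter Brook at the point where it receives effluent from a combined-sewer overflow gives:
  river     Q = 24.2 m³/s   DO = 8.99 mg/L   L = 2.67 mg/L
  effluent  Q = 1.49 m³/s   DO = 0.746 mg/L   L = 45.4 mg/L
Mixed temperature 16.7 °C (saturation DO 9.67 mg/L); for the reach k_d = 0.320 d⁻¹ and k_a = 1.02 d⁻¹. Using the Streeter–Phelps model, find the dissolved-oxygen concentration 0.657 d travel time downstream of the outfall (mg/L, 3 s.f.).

DO ≈ 8.37 mg/L

Mixed DO = (24.2×8.99 + 1.49×0.746)/(24.2+1.49) = 218.7/25.69 = 8.512 mg/L.
Mixed L₀ = (24.2×2.67 + 1.49×45.4)/(25.69) = 132.3/25.69 = 5.148 mg/L.
Initial deficit D₀ = C_s − DO₀ = 9.67 − 8.512 = 1.158 mg/L.
D(0.657) = [0.320×5.148/(1.02−0.320)](e^(−0.320×0.657) − e^(−1.02×0.657)) + 1.158 e^(−1.02×0.657)
= 2.354 × (0.8104 − 0.5116) + 1.158 × 0.5116 = 1.296 mg/L.
DO = 9.67 − 1.296 = 8.374 mg/L.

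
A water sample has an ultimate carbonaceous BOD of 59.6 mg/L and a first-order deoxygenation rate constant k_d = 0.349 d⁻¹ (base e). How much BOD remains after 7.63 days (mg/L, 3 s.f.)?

L_t = L₀ e^(−k_d t) = 59.6 × e^(−0.349×7.63) = 59.6 × 0.06975 = 4.157 mg/L.

L ≈ 4.16 mg/L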